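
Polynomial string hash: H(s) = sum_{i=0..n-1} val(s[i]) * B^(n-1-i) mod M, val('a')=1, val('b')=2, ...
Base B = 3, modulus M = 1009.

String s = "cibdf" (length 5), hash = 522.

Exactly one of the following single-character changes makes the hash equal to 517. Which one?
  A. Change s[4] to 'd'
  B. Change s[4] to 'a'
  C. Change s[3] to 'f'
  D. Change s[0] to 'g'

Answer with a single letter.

Answer: B

Derivation:
Option A: s[4]='f'->'d', delta=(4-6)*3^0 mod 1009 = 1007, hash=522+1007 mod 1009 = 520
Option B: s[4]='f'->'a', delta=(1-6)*3^0 mod 1009 = 1004, hash=522+1004 mod 1009 = 517 <-- target
Option C: s[3]='d'->'f', delta=(6-4)*3^1 mod 1009 = 6, hash=522+6 mod 1009 = 528
Option D: s[0]='c'->'g', delta=(7-3)*3^4 mod 1009 = 324, hash=522+324 mod 1009 = 846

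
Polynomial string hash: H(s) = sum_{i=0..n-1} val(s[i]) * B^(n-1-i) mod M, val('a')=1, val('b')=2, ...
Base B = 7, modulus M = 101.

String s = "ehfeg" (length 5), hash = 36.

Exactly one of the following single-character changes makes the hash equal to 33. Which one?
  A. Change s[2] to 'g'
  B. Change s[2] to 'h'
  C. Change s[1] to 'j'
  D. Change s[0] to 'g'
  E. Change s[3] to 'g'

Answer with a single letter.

Answer: B

Derivation:
Option A: s[2]='f'->'g', delta=(7-6)*7^2 mod 101 = 49, hash=36+49 mod 101 = 85
Option B: s[2]='f'->'h', delta=(8-6)*7^2 mod 101 = 98, hash=36+98 mod 101 = 33 <-- target
Option C: s[1]='h'->'j', delta=(10-8)*7^3 mod 101 = 80, hash=36+80 mod 101 = 15
Option D: s[0]='e'->'g', delta=(7-5)*7^4 mod 101 = 55, hash=36+55 mod 101 = 91
Option E: s[3]='e'->'g', delta=(7-5)*7^1 mod 101 = 14, hash=36+14 mod 101 = 50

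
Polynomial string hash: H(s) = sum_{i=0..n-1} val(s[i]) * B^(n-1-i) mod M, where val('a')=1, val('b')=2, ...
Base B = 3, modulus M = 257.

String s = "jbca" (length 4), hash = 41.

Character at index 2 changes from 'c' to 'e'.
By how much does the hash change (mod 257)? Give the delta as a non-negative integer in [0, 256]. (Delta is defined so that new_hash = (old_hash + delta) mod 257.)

Answer: 6

Derivation:
Delta formula: (val(new) - val(old)) * B^(n-1-k) mod M
  val('e') - val('c') = 5 - 3 = 2
  B^(n-1-k) = 3^1 mod 257 = 3
  Delta = 2 * 3 mod 257 = 6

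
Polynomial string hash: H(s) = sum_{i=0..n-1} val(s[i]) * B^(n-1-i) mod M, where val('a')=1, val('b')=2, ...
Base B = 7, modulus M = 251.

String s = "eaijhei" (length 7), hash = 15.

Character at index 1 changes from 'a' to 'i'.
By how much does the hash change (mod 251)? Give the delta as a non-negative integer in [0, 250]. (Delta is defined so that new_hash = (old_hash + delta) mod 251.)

Delta formula: (val(new) - val(old)) * B^(n-1-k) mod M
  val('i') - val('a') = 9 - 1 = 8
  B^(n-1-k) = 7^5 mod 251 = 241
  Delta = 8 * 241 mod 251 = 171

Answer: 171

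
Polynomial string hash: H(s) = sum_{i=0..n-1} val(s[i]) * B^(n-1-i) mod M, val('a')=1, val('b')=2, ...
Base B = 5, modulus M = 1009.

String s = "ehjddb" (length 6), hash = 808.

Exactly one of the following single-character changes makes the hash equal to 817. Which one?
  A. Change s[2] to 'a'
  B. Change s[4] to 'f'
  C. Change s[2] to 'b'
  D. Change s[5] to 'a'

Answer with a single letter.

Option A: s[2]='j'->'a', delta=(1-10)*5^3 mod 1009 = 893, hash=808+893 mod 1009 = 692
Option B: s[4]='d'->'f', delta=(6-4)*5^1 mod 1009 = 10, hash=808+10 mod 1009 = 818
Option C: s[2]='j'->'b', delta=(2-10)*5^3 mod 1009 = 9, hash=808+9 mod 1009 = 817 <-- target
Option D: s[5]='b'->'a', delta=(1-2)*5^0 mod 1009 = 1008, hash=808+1008 mod 1009 = 807

Answer: C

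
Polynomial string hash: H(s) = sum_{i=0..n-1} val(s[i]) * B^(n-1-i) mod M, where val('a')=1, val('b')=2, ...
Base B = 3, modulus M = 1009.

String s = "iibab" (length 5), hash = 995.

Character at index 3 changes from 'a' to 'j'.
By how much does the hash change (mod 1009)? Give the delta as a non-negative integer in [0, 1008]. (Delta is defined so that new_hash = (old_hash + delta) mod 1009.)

Delta formula: (val(new) - val(old)) * B^(n-1-k) mod M
  val('j') - val('a') = 10 - 1 = 9
  B^(n-1-k) = 3^1 mod 1009 = 3
  Delta = 9 * 3 mod 1009 = 27

Answer: 27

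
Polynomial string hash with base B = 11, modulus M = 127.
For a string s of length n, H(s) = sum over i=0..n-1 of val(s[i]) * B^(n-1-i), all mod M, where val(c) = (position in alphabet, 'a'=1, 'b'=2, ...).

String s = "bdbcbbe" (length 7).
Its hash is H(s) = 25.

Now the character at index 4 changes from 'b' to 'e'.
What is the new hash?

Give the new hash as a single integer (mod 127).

val('b') = 2, val('e') = 5
Position k = 4, exponent = n-1-k = 2
B^2 mod M = 11^2 mod 127 = 121
Delta = (5 - 2) * 121 mod 127 = 109
New hash = (25 + 109) mod 127 = 7

Answer: 7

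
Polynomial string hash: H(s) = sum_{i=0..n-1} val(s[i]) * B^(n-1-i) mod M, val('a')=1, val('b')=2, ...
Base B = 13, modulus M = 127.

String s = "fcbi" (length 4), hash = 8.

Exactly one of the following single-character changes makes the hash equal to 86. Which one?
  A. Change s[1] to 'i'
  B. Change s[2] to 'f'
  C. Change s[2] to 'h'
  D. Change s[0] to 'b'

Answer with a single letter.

Option A: s[1]='c'->'i', delta=(9-3)*13^2 mod 127 = 125, hash=8+125 mod 127 = 6
Option B: s[2]='b'->'f', delta=(6-2)*13^1 mod 127 = 52, hash=8+52 mod 127 = 60
Option C: s[2]='b'->'h', delta=(8-2)*13^1 mod 127 = 78, hash=8+78 mod 127 = 86 <-- target
Option D: s[0]='f'->'b', delta=(2-6)*13^3 mod 127 = 102, hash=8+102 mod 127 = 110

Answer: C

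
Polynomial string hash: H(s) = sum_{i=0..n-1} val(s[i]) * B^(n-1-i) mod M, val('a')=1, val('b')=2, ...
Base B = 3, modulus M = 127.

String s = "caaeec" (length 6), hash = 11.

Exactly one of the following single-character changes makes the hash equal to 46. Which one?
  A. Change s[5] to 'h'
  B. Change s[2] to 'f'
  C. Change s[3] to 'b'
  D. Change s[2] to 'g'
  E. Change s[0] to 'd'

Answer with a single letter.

Option A: s[5]='c'->'h', delta=(8-3)*3^0 mod 127 = 5, hash=11+5 mod 127 = 16
Option B: s[2]='a'->'f', delta=(6-1)*3^3 mod 127 = 8, hash=11+8 mod 127 = 19
Option C: s[3]='e'->'b', delta=(2-5)*3^2 mod 127 = 100, hash=11+100 mod 127 = 111
Option D: s[2]='a'->'g', delta=(7-1)*3^3 mod 127 = 35, hash=11+35 mod 127 = 46 <-- target
Option E: s[0]='c'->'d', delta=(4-3)*3^5 mod 127 = 116, hash=11+116 mod 127 = 0

Answer: D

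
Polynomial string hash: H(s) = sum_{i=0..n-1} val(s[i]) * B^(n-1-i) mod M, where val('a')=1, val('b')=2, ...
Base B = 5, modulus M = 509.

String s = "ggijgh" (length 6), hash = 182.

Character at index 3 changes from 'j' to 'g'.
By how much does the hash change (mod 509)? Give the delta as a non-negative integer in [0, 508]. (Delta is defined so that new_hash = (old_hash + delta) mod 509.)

Delta formula: (val(new) - val(old)) * B^(n-1-k) mod M
  val('g') - val('j') = 7 - 10 = -3
  B^(n-1-k) = 5^2 mod 509 = 25
  Delta = -3 * 25 mod 509 = 434

Answer: 434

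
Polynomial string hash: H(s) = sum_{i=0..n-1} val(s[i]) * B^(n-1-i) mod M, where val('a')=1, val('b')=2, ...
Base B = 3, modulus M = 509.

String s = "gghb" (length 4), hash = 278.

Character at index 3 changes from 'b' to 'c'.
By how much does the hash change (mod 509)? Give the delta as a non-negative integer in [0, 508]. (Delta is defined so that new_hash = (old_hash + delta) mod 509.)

Delta formula: (val(new) - val(old)) * B^(n-1-k) mod M
  val('c') - val('b') = 3 - 2 = 1
  B^(n-1-k) = 3^0 mod 509 = 1
  Delta = 1 * 1 mod 509 = 1

Answer: 1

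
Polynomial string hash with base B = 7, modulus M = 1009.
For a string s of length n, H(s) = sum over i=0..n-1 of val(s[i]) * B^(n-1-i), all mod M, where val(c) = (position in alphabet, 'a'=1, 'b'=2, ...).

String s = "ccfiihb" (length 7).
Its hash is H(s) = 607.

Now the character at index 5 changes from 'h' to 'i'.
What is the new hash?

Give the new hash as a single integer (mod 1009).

val('h') = 8, val('i') = 9
Position k = 5, exponent = n-1-k = 1
B^1 mod M = 7^1 mod 1009 = 7
Delta = (9 - 8) * 7 mod 1009 = 7
New hash = (607 + 7) mod 1009 = 614

Answer: 614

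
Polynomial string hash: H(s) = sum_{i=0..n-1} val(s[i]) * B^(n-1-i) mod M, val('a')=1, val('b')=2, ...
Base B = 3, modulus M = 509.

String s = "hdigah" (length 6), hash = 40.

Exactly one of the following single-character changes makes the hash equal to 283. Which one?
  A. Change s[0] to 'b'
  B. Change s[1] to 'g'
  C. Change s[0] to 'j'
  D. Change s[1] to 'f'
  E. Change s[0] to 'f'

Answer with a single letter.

Answer: B

Derivation:
Option A: s[0]='h'->'b', delta=(2-8)*3^5 mod 509 = 69, hash=40+69 mod 509 = 109
Option B: s[1]='d'->'g', delta=(7-4)*3^4 mod 509 = 243, hash=40+243 mod 509 = 283 <-- target
Option C: s[0]='h'->'j', delta=(10-8)*3^5 mod 509 = 486, hash=40+486 mod 509 = 17
Option D: s[1]='d'->'f', delta=(6-4)*3^4 mod 509 = 162, hash=40+162 mod 509 = 202
Option E: s[0]='h'->'f', delta=(6-8)*3^5 mod 509 = 23, hash=40+23 mod 509 = 63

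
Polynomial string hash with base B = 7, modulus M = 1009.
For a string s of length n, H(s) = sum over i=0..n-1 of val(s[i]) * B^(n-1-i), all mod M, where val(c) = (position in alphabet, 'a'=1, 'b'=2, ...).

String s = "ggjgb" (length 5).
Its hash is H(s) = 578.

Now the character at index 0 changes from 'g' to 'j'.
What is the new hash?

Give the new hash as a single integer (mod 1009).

Answer: 718

Derivation:
val('g') = 7, val('j') = 10
Position k = 0, exponent = n-1-k = 4
B^4 mod M = 7^4 mod 1009 = 383
Delta = (10 - 7) * 383 mod 1009 = 140
New hash = (578 + 140) mod 1009 = 718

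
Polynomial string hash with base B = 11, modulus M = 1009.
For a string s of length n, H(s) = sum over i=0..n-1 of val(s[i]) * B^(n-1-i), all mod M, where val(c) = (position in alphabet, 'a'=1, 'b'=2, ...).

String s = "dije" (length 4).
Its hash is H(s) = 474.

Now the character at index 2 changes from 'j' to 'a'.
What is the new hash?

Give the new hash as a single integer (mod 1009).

val('j') = 10, val('a') = 1
Position k = 2, exponent = n-1-k = 1
B^1 mod M = 11^1 mod 1009 = 11
Delta = (1 - 10) * 11 mod 1009 = 910
New hash = (474 + 910) mod 1009 = 375

Answer: 375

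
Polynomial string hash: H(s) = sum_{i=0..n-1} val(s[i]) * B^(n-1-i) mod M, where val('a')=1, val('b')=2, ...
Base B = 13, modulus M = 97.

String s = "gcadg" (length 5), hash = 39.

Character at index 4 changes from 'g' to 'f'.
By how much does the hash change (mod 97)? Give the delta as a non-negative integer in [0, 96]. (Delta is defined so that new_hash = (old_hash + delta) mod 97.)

Answer: 96

Derivation:
Delta formula: (val(new) - val(old)) * B^(n-1-k) mod M
  val('f') - val('g') = 6 - 7 = -1
  B^(n-1-k) = 13^0 mod 97 = 1
  Delta = -1 * 1 mod 97 = 96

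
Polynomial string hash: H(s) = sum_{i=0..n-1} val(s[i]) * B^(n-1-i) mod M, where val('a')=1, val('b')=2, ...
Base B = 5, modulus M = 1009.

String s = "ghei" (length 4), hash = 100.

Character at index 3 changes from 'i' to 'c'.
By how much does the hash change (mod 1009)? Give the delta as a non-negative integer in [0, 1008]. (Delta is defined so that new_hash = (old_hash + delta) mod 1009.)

Answer: 1003

Derivation:
Delta formula: (val(new) - val(old)) * B^(n-1-k) mod M
  val('c') - val('i') = 3 - 9 = -6
  B^(n-1-k) = 5^0 mod 1009 = 1
  Delta = -6 * 1 mod 1009 = 1003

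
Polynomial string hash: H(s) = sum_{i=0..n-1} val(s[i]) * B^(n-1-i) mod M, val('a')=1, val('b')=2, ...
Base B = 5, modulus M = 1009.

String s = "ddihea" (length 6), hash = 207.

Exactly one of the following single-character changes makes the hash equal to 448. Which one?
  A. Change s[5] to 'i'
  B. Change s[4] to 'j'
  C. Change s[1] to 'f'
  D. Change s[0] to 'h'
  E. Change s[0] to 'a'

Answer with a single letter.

Option A: s[5]='a'->'i', delta=(9-1)*5^0 mod 1009 = 8, hash=207+8 mod 1009 = 215
Option B: s[4]='e'->'j', delta=(10-5)*5^1 mod 1009 = 25, hash=207+25 mod 1009 = 232
Option C: s[1]='d'->'f', delta=(6-4)*5^4 mod 1009 = 241, hash=207+241 mod 1009 = 448 <-- target
Option D: s[0]='d'->'h', delta=(8-4)*5^5 mod 1009 = 392, hash=207+392 mod 1009 = 599
Option E: s[0]='d'->'a', delta=(1-4)*5^5 mod 1009 = 715, hash=207+715 mod 1009 = 922

Answer: C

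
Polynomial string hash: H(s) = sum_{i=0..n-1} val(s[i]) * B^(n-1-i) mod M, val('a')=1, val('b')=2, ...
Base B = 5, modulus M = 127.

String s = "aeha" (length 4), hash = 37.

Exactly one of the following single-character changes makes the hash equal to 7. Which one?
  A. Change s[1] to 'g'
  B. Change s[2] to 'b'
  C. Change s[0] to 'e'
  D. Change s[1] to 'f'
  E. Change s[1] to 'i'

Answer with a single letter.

Option A: s[1]='e'->'g', delta=(7-5)*5^2 mod 127 = 50, hash=37+50 mod 127 = 87
Option B: s[2]='h'->'b', delta=(2-8)*5^1 mod 127 = 97, hash=37+97 mod 127 = 7 <-- target
Option C: s[0]='a'->'e', delta=(5-1)*5^3 mod 127 = 119, hash=37+119 mod 127 = 29
Option D: s[1]='e'->'f', delta=(6-5)*5^2 mod 127 = 25, hash=37+25 mod 127 = 62
Option E: s[1]='e'->'i', delta=(9-5)*5^2 mod 127 = 100, hash=37+100 mod 127 = 10

Answer: B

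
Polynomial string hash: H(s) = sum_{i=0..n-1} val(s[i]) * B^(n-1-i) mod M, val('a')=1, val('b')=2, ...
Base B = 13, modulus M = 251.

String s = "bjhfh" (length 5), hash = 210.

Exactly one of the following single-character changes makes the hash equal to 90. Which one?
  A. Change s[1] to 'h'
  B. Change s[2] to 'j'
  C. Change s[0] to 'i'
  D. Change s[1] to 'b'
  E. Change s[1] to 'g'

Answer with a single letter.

Answer: C

Derivation:
Option A: s[1]='j'->'h', delta=(8-10)*13^3 mod 251 = 124, hash=210+124 mod 251 = 83
Option B: s[2]='h'->'j', delta=(10-8)*13^2 mod 251 = 87, hash=210+87 mod 251 = 46
Option C: s[0]='b'->'i', delta=(9-2)*13^4 mod 251 = 131, hash=210+131 mod 251 = 90 <-- target
Option D: s[1]='j'->'b', delta=(2-10)*13^3 mod 251 = 245, hash=210+245 mod 251 = 204
Option E: s[1]='j'->'g', delta=(7-10)*13^3 mod 251 = 186, hash=210+186 mod 251 = 145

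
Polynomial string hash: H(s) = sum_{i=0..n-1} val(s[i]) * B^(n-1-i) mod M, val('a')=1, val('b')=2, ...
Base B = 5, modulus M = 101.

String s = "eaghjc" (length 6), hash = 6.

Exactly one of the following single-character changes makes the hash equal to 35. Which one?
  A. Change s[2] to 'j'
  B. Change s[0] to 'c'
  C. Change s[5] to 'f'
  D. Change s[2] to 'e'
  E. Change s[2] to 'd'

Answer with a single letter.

Option A: s[2]='g'->'j', delta=(10-7)*5^3 mod 101 = 72, hash=6+72 mod 101 = 78
Option B: s[0]='e'->'c', delta=(3-5)*5^5 mod 101 = 12, hash=6+12 mod 101 = 18
Option C: s[5]='c'->'f', delta=(6-3)*5^0 mod 101 = 3, hash=6+3 mod 101 = 9
Option D: s[2]='g'->'e', delta=(5-7)*5^3 mod 101 = 53, hash=6+53 mod 101 = 59
Option E: s[2]='g'->'d', delta=(4-7)*5^3 mod 101 = 29, hash=6+29 mod 101 = 35 <-- target

Answer: E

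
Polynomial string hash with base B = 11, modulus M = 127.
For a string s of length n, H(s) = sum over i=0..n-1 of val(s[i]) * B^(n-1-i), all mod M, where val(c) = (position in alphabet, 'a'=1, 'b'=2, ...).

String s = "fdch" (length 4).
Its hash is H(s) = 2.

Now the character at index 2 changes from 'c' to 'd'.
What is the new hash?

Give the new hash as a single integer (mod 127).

Answer: 13

Derivation:
val('c') = 3, val('d') = 4
Position k = 2, exponent = n-1-k = 1
B^1 mod M = 11^1 mod 127 = 11
Delta = (4 - 3) * 11 mod 127 = 11
New hash = (2 + 11) mod 127 = 13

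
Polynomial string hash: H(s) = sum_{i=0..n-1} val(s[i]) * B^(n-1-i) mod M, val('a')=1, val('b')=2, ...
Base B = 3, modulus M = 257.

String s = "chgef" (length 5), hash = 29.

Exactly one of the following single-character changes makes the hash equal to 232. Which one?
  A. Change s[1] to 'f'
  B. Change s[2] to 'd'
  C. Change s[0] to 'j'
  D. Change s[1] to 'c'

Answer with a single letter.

Answer: A

Derivation:
Option A: s[1]='h'->'f', delta=(6-8)*3^3 mod 257 = 203, hash=29+203 mod 257 = 232 <-- target
Option B: s[2]='g'->'d', delta=(4-7)*3^2 mod 257 = 230, hash=29+230 mod 257 = 2
Option C: s[0]='c'->'j', delta=(10-3)*3^4 mod 257 = 53, hash=29+53 mod 257 = 82
Option D: s[1]='h'->'c', delta=(3-8)*3^3 mod 257 = 122, hash=29+122 mod 257 = 151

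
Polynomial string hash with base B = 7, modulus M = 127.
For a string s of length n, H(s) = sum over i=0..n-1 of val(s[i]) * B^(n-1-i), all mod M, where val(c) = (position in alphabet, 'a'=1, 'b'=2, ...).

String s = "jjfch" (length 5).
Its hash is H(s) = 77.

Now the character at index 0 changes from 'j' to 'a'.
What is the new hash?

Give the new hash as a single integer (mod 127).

Answer: 58

Derivation:
val('j') = 10, val('a') = 1
Position k = 0, exponent = n-1-k = 4
B^4 mod M = 7^4 mod 127 = 115
Delta = (1 - 10) * 115 mod 127 = 108
New hash = (77 + 108) mod 127 = 58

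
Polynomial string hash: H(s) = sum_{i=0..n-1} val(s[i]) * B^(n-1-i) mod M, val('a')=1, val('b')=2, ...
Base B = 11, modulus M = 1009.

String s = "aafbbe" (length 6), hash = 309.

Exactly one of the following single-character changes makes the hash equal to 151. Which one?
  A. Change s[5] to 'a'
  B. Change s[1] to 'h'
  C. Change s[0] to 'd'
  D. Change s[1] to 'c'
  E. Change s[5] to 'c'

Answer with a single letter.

Answer: C

Derivation:
Option A: s[5]='e'->'a', delta=(1-5)*11^0 mod 1009 = 1005, hash=309+1005 mod 1009 = 305
Option B: s[1]='a'->'h', delta=(8-1)*11^4 mod 1009 = 578, hash=309+578 mod 1009 = 887
Option C: s[0]='a'->'d', delta=(4-1)*11^5 mod 1009 = 851, hash=309+851 mod 1009 = 151 <-- target
Option D: s[1]='a'->'c', delta=(3-1)*11^4 mod 1009 = 21, hash=309+21 mod 1009 = 330
Option E: s[5]='e'->'c', delta=(3-5)*11^0 mod 1009 = 1007, hash=309+1007 mod 1009 = 307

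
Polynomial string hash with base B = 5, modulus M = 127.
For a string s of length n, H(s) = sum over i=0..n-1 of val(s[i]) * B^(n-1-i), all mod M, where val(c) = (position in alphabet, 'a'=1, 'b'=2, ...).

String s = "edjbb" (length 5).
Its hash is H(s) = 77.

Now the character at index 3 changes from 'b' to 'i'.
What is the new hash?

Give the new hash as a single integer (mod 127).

Answer: 112

Derivation:
val('b') = 2, val('i') = 9
Position k = 3, exponent = n-1-k = 1
B^1 mod M = 5^1 mod 127 = 5
Delta = (9 - 2) * 5 mod 127 = 35
New hash = (77 + 35) mod 127 = 112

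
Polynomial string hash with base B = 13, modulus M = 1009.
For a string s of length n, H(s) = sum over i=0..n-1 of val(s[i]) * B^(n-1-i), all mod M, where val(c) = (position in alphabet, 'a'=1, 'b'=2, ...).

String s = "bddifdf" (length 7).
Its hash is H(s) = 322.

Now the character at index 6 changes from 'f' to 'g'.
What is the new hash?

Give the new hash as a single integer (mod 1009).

val('f') = 6, val('g') = 7
Position k = 6, exponent = n-1-k = 0
B^0 mod M = 13^0 mod 1009 = 1
Delta = (7 - 6) * 1 mod 1009 = 1
New hash = (322 + 1) mod 1009 = 323

Answer: 323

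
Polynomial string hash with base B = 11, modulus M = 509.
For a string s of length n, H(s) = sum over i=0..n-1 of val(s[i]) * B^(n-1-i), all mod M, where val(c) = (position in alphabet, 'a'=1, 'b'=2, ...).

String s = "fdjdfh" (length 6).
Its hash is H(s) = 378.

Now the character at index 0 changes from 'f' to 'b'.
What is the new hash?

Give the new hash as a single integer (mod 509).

Answer: 59

Derivation:
val('f') = 6, val('b') = 2
Position k = 0, exponent = n-1-k = 5
B^5 mod M = 11^5 mod 509 = 207
Delta = (2 - 6) * 207 mod 509 = 190
New hash = (378 + 190) mod 509 = 59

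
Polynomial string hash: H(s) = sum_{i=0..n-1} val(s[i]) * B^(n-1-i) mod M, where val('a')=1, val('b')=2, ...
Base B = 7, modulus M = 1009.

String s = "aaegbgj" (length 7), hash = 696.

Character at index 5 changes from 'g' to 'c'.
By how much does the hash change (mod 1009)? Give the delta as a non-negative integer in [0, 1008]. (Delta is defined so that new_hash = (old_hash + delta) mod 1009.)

Delta formula: (val(new) - val(old)) * B^(n-1-k) mod M
  val('c') - val('g') = 3 - 7 = -4
  B^(n-1-k) = 7^1 mod 1009 = 7
  Delta = -4 * 7 mod 1009 = 981

Answer: 981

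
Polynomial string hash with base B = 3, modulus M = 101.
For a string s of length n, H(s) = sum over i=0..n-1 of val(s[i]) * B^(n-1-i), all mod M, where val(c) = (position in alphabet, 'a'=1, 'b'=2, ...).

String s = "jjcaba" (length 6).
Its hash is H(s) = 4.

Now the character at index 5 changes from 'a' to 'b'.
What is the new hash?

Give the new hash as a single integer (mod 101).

Answer: 5

Derivation:
val('a') = 1, val('b') = 2
Position k = 5, exponent = n-1-k = 0
B^0 mod M = 3^0 mod 101 = 1
Delta = (2 - 1) * 1 mod 101 = 1
New hash = (4 + 1) mod 101 = 5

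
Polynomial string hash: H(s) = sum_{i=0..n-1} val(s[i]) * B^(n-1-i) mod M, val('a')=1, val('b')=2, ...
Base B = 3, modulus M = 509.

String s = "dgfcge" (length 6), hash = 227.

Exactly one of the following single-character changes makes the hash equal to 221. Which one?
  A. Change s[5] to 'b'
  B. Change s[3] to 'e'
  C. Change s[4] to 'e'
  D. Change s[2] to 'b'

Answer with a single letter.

Answer: C

Derivation:
Option A: s[5]='e'->'b', delta=(2-5)*3^0 mod 509 = 506, hash=227+506 mod 509 = 224
Option B: s[3]='c'->'e', delta=(5-3)*3^2 mod 509 = 18, hash=227+18 mod 509 = 245
Option C: s[4]='g'->'e', delta=(5-7)*3^1 mod 509 = 503, hash=227+503 mod 509 = 221 <-- target
Option D: s[2]='f'->'b', delta=(2-6)*3^3 mod 509 = 401, hash=227+401 mod 509 = 119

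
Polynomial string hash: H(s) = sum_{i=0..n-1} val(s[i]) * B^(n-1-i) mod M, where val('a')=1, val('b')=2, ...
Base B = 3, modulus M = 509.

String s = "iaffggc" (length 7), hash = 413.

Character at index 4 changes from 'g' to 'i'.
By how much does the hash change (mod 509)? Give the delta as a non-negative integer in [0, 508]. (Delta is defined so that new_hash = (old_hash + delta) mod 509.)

Delta formula: (val(new) - val(old)) * B^(n-1-k) mod M
  val('i') - val('g') = 9 - 7 = 2
  B^(n-1-k) = 3^2 mod 509 = 9
  Delta = 2 * 9 mod 509 = 18

Answer: 18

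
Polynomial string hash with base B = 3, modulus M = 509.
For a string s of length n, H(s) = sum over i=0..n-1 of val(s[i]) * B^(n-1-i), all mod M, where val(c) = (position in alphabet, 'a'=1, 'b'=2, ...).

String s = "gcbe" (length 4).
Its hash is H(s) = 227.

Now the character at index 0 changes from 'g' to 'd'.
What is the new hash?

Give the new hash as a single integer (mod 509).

val('g') = 7, val('d') = 4
Position k = 0, exponent = n-1-k = 3
B^3 mod M = 3^3 mod 509 = 27
Delta = (4 - 7) * 27 mod 509 = 428
New hash = (227 + 428) mod 509 = 146

Answer: 146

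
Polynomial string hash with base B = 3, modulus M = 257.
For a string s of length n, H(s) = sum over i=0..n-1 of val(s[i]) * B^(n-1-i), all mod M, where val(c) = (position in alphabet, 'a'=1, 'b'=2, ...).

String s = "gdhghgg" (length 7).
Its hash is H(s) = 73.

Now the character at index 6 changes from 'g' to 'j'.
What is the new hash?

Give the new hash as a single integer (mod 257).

Answer: 76

Derivation:
val('g') = 7, val('j') = 10
Position k = 6, exponent = n-1-k = 0
B^0 mod M = 3^0 mod 257 = 1
Delta = (10 - 7) * 1 mod 257 = 3
New hash = (73 + 3) mod 257 = 76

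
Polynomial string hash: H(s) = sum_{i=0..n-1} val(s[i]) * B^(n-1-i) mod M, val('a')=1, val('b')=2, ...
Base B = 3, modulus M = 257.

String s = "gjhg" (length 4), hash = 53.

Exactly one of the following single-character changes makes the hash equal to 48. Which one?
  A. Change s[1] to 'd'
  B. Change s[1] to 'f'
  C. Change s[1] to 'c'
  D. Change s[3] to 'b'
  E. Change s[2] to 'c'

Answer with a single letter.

Option A: s[1]='j'->'d', delta=(4-10)*3^2 mod 257 = 203, hash=53+203 mod 257 = 256
Option B: s[1]='j'->'f', delta=(6-10)*3^2 mod 257 = 221, hash=53+221 mod 257 = 17
Option C: s[1]='j'->'c', delta=(3-10)*3^2 mod 257 = 194, hash=53+194 mod 257 = 247
Option D: s[3]='g'->'b', delta=(2-7)*3^0 mod 257 = 252, hash=53+252 mod 257 = 48 <-- target
Option E: s[2]='h'->'c', delta=(3-8)*3^1 mod 257 = 242, hash=53+242 mod 257 = 38

Answer: D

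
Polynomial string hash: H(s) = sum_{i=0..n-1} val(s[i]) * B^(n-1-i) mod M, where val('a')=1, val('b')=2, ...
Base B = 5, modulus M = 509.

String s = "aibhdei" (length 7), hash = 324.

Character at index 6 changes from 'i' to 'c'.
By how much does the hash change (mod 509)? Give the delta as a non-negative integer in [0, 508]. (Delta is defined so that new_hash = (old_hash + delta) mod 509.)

Answer: 503

Derivation:
Delta formula: (val(new) - val(old)) * B^(n-1-k) mod M
  val('c') - val('i') = 3 - 9 = -6
  B^(n-1-k) = 5^0 mod 509 = 1
  Delta = -6 * 1 mod 509 = 503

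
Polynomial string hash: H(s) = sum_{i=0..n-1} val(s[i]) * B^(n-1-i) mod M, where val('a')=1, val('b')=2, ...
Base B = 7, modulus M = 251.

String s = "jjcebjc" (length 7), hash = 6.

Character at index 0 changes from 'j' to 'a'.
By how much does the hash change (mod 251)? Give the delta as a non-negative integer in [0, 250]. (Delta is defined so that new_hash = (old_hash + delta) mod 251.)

Answer: 128

Derivation:
Delta formula: (val(new) - val(old)) * B^(n-1-k) mod M
  val('a') - val('j') = 1 - 10 = -9
  B^(n-1-k) = 7^6 mod 251 = 181
  Delta = -9 * 181 mod 251 = 128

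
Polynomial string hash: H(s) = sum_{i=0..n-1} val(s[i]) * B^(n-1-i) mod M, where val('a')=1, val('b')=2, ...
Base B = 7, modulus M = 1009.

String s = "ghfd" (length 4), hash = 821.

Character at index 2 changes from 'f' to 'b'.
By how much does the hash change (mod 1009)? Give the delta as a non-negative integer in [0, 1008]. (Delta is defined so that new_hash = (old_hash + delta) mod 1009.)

Answer: 981

Derivation:
Delta formula: (val(new) - val(old)) * B^(n-1-k) mod M
  val('b') - val('f') = 2 - 6 = -4
  B^(n-1-k) = 7^1 mod 1009 = 7
  Delta = -4 * 7 mod 1009 = 981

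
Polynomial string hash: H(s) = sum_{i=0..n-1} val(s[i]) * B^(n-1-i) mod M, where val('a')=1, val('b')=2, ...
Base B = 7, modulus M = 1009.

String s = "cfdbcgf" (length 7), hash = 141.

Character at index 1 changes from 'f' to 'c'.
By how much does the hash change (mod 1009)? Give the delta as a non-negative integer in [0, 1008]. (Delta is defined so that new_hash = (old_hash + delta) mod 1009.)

Delta formula: (val(new) - val(old)) * B^(n-1-k) mod M
  val('c') - val('f') = 3 - 6 = -3
  B^(n-1-k) = 7^5 mod 1009 = 663
  Delta = -3 * 663 mod 1009 = 29

Answer: 29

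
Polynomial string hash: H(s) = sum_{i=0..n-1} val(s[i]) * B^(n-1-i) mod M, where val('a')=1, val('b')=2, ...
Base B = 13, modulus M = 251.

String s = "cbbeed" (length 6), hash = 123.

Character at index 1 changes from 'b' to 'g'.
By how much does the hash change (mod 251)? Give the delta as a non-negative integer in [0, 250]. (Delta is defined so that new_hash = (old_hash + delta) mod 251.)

Delta formula: (val(new) - val(old)) * B^(n-1-k) mod M
  val('g') - val('b') = 7 - 2 = 5
  B^(n-1-k) = 13^4 mod 251 = 198
  Delta = 5 * 198 mod 251 = 237

Answer: 237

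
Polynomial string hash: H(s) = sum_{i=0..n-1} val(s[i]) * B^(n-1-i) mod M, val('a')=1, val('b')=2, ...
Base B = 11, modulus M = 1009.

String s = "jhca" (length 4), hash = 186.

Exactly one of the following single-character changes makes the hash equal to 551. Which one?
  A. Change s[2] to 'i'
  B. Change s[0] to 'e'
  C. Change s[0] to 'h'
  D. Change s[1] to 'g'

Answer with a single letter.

Option A: s[2]='c'->'i', delta=(9-3)*11^1 mod 1009 = 66, hash=186+66 mod 1009 = 252
Option B: s[0]='j'->'e', delta=(5-10)*11^3 mod 1009 = 408, hash=186+408 mod 1009 = 594
Option C: s[0]='j'->'h', delta=(8-10)*11^3 mod 1009 = 365, hash=186+365 mod 1009 = 551 <-- target
Option D: s[1]='h'->'g', delta=(7-8)*11^2 mod 1009 = 888, hash=186+888 mod 1009 = 65

Answer: C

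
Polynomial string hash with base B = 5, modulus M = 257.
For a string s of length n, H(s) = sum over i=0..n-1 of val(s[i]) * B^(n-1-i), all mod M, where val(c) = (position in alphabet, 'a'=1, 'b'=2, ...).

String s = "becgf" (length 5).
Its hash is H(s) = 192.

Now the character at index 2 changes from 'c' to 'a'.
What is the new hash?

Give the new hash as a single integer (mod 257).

val('c') = 3, val('a') = 1
Position k = 2, exponent = n-1-k = 2
B^2 mod M = 5^2 mod 257 = 25
Delta = (1 - 3) * 25 mod 257 = 207
New hash = (192 + 207) mod 257 = 142

Answer: 142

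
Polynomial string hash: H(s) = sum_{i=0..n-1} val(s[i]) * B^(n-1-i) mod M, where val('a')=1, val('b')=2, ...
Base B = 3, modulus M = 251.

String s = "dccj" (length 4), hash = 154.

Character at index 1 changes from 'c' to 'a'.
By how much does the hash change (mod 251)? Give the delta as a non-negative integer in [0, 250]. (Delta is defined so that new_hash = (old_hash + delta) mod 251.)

Answer: 233

Derivation:
Delta formula: (val(new) - val(old)) * B^(n-1-k) mod M
  val('a') - val('c') = 1 - 3 = -2
  B^(n-1-k) = 3^2 mod 251 = 9
  Delta = -2 * 9 mod 251 = 233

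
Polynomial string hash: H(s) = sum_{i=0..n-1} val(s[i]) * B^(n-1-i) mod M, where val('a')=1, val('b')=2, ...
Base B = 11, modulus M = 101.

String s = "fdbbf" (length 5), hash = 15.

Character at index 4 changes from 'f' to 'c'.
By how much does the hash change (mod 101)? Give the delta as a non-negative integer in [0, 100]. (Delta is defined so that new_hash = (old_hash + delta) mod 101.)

Answer: 98

Derivation:
Delta formula: (val(new) - val(old)) * B^(n-1-k) mod M
  val('c') - val('f') = 3 - 6 = -3
  B^(n-1-k) = 11^0 mod 101 = 1
  Delta = -3 * 1 mod 101 = 98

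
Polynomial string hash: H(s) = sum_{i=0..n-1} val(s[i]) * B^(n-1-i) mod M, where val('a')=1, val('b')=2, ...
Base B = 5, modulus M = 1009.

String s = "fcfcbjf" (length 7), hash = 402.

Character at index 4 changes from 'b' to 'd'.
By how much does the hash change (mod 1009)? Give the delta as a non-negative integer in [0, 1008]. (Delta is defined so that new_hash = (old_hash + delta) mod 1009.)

Answer: 50

Derivation:
Delta formula: (val(new) - val(old)) * B^(n-1-k) mod M
  val('d') - val('b') = 4 - 2 = 2
  B^(n-1-k) = 5^2 mod 1009 = 25
  Delta = 2 * 25 mod 1009 = 50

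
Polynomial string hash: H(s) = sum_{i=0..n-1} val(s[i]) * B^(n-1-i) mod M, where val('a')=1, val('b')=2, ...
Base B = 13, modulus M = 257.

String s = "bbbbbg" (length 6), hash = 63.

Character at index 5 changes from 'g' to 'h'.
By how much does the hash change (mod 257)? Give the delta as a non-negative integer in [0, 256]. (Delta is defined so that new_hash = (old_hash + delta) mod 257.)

Delta formula: (val(new) - val(old)) * B^(n-1-k) mod M
  val('h') - val('g') = 8 - 7 = 1
  B^(n-1-k) = 13^0 mod 257 = 1
  Delta = 1 * 1 mod 257 = 1

Answer: 1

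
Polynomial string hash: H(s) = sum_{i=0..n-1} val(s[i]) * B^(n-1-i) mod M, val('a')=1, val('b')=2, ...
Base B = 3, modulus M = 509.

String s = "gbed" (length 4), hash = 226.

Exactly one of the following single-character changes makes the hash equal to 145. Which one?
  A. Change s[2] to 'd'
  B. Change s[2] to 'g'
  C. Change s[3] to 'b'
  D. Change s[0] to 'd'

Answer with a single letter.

Answer: D

Derivation:
Option A: s[2]='e'->'d', delta=(4-5)*3^1 mod 509 = 506, hash=226+506 mod 509 = 223
Option B: s[2]='e'->'g', delta=(7-5)*3^1 mod 509 = 6, hash=226+6 mod 509 = 232
Option C: s[3]='d'->'b', delta=(2-4)*3^0 mod 509 = 507, hash=226+507 mod 509 = 224
Option D: s[0]='g'->'d', delta=(4-7)*3^3 mod 509 = 428, hash=226+428 mod 509 = 145 <-- target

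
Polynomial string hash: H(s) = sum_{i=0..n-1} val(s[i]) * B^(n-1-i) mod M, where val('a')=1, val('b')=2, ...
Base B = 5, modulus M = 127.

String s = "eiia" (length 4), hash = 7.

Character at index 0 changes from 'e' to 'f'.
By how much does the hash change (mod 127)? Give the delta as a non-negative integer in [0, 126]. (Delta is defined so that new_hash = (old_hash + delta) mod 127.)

Delta formula: (val(new) - val(old)) * B^(n-1-k) mod M
  val('f') - val('e') = 6 - 5 = 1
  B^(n-1-k) = 5^3 mod 127 = 125
  Delta = 1 * 125 mod 127 = 125

Answer: 125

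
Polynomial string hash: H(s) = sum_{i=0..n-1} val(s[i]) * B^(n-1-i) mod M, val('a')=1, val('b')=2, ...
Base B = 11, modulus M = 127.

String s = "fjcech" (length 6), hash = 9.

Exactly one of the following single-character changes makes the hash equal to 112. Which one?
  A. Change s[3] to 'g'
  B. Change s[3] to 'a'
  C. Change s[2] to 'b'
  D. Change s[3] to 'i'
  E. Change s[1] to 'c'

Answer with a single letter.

Answer: D

Derivation:
Option A: s[3]='e'->'g', delta=(7-5)*11^2 mod 127 = 115, hash=9+115 mod 127 = 124
Option B: s[3]='e'->'a', delta=(1-5)*11^2 mod 127 = 24, hash=9+24 mod 127 = 33
Option C: s[2]='c'->'b', delta=(2-3)*11^3 mod 127 = 66, hash=9+66 mod 127 = 75
Option D: s[3]='e'->'i', delta=(9-5)*11^2 mod 127 = 103, hash=9+103 mod 127 = 112 <-- target
Option E: s[1]='j'->'c', delta=(3-10)*11^4 mod 127 = 2, hash=9+2 mod 127 = 11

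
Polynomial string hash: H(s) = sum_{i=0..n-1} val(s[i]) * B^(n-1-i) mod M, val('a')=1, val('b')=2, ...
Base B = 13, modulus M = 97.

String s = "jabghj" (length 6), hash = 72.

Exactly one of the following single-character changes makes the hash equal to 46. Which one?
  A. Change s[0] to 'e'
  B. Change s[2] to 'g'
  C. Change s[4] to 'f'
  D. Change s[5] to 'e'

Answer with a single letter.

Option A: s[0]='j'->'e', delta=(5-10)*13^5 mod 97 = 18, hash=72+18 mod 97 = 90
Option B: s[2]='b'->'g', delta=(7-2)*13^3 mod 97 = 24, hash=72+24 mod 97 = 96
Option C: s[4]='h'->'f', delta=(6-8)*13^1 mod 97 = 71, hash=72+71 mod 97 = 46 <-- target
Option D: s[5]='j'->'e', delta=(5-10)*13^0 mod 97 = 92, hash=72+92 mod 97 = 67

Answer: C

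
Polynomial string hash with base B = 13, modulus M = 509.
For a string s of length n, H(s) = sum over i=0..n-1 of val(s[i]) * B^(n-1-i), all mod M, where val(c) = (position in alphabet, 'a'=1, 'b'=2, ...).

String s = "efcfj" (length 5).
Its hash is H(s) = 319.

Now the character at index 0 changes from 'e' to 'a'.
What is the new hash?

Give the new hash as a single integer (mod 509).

Answer: 91

Derivation:
val('e') = 5, val('a') = 1
Position k = 0, exponent = n-1-k = 4
B^4 mod M = 13^4 mod 509 = 57
Delta = (1 - 5) * 57 mod 509 = 281
New hash = (319 + 281) mod 509 = 91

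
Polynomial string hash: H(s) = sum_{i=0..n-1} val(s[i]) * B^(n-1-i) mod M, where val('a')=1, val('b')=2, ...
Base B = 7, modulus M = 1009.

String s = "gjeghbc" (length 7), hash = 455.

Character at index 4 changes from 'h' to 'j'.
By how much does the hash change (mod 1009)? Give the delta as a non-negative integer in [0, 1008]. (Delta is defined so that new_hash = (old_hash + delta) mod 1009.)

Delta formula: (val(new) - val(old)) * B^(n-1-k) mod M
  val('j') - val('h') = 10 - 8 = 2
  B^(n-1-k) = 7^2 mod 1009 = 49
  Delta = 2 * 49 mod 1009 = 98

Answer: 98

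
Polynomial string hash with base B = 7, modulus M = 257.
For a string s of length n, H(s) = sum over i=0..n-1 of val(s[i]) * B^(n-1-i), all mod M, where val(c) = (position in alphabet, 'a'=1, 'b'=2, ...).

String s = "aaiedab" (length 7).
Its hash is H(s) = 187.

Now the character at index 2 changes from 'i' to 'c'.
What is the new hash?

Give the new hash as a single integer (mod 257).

Answer: 173

Derivation:
val('i') = 9, val('c') = 3
Position k = 2, exponent = n-1-k = 4
B^4 mod M = 7^4 mod 257 = 88
Delta = (3 - 9) * 88 mod 257 = 243
New hash = (187 + 243) mod 257 = 173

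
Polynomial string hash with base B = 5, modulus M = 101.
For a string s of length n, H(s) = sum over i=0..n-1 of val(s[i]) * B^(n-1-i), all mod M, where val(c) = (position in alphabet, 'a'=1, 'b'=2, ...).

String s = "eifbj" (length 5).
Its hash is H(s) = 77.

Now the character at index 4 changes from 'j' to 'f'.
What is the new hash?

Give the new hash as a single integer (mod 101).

Answer: 73

Derivation:
val('j') = 10, val('f') = 6
Position k = 4, exponent = n-1-k = 0
B^0 mod M = 5^0 mod 101 = 1
Delta = (6 - 10) * 1 mod 101 = 97
New hash = (77 + 97) mod 101 = 73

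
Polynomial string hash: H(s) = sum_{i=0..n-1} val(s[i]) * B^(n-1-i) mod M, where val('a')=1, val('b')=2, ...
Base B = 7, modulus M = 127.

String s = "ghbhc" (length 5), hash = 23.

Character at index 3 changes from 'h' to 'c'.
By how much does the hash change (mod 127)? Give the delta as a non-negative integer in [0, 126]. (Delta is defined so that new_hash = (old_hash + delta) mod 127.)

Delta formula: (val(new) - val(old)) * B^(n-1-k) mod M
  val('c') - val('h') = 3 - 8 = -5
  B^(n-1-k) = 7^1 mod 127 = 7
  Delta = -5 * 7 mod 127 = 92

Answer: 92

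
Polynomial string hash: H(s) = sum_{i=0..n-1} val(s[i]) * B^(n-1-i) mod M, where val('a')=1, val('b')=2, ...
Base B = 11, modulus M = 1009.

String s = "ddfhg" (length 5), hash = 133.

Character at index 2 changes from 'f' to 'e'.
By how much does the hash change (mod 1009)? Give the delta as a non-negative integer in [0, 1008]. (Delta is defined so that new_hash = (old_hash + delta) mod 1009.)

Answer: 888

Derivation:
Delta formula: (val(new) - val(old)) * B^(n-1-k) mod M
  val('e') - val('f') = 5 - 6 = -1
  B^(n-1-k) = 11^2 mod 1009 = 121
  Delta = -1 * 121 mod 1009 = 888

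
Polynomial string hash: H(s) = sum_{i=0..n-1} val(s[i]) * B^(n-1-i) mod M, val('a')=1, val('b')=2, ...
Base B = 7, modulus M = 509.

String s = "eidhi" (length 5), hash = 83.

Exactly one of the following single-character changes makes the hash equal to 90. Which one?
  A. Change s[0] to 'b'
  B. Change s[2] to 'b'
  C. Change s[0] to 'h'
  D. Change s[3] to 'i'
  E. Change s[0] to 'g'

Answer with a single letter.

Option A: s[0]='e'->'b', delta=(2-5)*7^4 mod 509 = 432, hash=83+432 mod 509 = 6
Option B: s[2]='d'->'b', delta=(2-4)*7^2 mod 509 = 411, hash=83+411 mod 509 = 494
Option C: s[0]='e'->'h', delta=(8-5)*7^4 mod 509 = 77, hash=83+77 mod 509 = 160
Option D: s[3]='h'->'i', delta=(9-8)*7^1 mod 509 = 7, hash=83+7 mod 509 = 90 <-- target
Option E: s[0]='e'->'g', delta=(7-5)*7^4 mod 509 = 221, hash=83+221 mod 509 = 304

Answer: D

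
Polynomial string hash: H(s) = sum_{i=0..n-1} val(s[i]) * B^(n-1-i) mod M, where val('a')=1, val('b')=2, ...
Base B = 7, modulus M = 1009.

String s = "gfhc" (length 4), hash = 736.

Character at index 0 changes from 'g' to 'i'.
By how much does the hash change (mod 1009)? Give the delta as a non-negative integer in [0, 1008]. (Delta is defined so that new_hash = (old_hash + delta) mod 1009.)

Delta formula: (val(new) - val(old)) * B^(n-1-k) mod M
  val('i') - val('g') = 9 - 7 = 2
  B^(n-1-k) = 7^3 mod 1009 = 343
  Delta = 2 * 343 mod 1009 = 686

Answer: 686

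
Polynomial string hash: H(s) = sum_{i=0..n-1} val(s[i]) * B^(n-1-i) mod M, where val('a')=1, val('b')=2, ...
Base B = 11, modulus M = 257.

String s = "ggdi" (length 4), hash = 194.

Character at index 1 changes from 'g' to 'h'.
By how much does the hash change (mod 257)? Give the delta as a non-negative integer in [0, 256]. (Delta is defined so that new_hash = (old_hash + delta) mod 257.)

Answer: 121

Derivation:
Delta formula: (val(new) - val(old)) * B^(n-1-k) mod M
  val('h') - val('g') = 8 - 7 = 1
  B^(n-1-k) = 11^2 mod 257 = 121
  Delta = 1 * 121 mod 257 = 121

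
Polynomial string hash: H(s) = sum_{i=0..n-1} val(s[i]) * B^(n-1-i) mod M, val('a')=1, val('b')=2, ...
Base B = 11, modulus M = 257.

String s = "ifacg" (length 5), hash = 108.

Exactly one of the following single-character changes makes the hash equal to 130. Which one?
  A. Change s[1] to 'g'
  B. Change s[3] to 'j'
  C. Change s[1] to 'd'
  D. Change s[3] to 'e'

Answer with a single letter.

Answer: D

Derivation:
Option A: s[1]='f'->'g', delta=(7-6)*11^3 mod 257 = 46, hash=108+46 mod 257 = 154
Option B: s[3]='c'->'j', delta=(10-3)*11^1 mod 257 = 77, hash=108+77 mod 257 = 185
Option C: s[1]='f'->'d', delta=(4-6)*11^3 mod 257 = 165, hash=108+165 mod 257 = 16
Option D: s[3]='c'->'e', delta=(5-3)*11^1 mod 257 = 22, hash=108+22 mod 257 = 130 <-- target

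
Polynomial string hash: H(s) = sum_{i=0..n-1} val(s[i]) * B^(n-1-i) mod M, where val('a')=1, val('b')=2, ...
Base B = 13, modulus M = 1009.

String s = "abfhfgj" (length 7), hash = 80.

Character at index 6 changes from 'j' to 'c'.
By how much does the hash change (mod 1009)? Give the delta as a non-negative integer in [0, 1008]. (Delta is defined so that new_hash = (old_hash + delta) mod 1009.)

Answer: 1002

Derivation:
Delta formula: (val(new) - val(old)) * B^(n-1-k) mod M
  val('c') - val('j') = 3 - 10 = -7
  B^(n-1-k) = 13^0 mod 1009 = 1
  Delta = -7 * 1 mod 1009 = 1002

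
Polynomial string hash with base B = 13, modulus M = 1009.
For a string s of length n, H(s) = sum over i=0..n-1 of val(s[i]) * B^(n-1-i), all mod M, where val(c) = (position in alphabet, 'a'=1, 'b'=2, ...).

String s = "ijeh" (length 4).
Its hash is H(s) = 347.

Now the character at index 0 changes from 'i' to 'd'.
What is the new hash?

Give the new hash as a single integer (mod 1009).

Answer: 461

Derivation:
val('i') = 9, val('d') = 4
Position k = 0, exponent = n-1-k = 3
B^3 mod M = 13^3 mod 1009 = 179
Delta = (4 - 9) * 179 mod 1009 = 114
New hash = (347 + 114) mod 1009 = 461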